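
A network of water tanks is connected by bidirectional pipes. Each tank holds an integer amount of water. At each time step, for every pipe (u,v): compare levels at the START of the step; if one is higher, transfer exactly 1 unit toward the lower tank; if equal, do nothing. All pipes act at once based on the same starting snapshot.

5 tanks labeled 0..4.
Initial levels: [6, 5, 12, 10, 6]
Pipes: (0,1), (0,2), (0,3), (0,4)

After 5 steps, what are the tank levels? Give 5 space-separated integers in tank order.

Answer: 10 7 8 7 7

Derivation:
Step 1: flows [0->1,2->0,3->0,0=4] -> levels [7 6 11 9 6]
Step 2: flows [0->1,2->0,3->0,0->4] -> levels [7 7 10 8 7]
Step 3: flows [0=1,2->0,3->0,0=4] -> levels [9 7 9 7 7]
Step 4: flows [0->1,0=2,0->3,0->4] -> levels [6 8 9 8 8]
Step 5: flows [1->0,2->0,3->0,4->0] -> levels [10 7 8 7 7]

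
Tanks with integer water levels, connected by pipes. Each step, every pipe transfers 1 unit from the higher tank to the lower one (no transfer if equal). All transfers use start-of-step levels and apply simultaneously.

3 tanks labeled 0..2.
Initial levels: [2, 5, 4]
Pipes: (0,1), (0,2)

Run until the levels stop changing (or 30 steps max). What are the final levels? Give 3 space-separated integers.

Answer: 3 4 4

Derivation:
Step 1: flows [1->0,2->0] -> levels [4 4 3]
Step 2: flows [0=1,0->2] -> levels [3 4 4]
Step 3: flows [1->0,2->0] -> levels [5 3 3]
Step 4: flows [0->1,0->2] -> levels [3 4 4]
  -> period-2 cycle: step 4 state = step 2 state; never stabilizes
  -> state at step 30: (30-2) mod 2 = 0, same as step 2 -> [3 4 4]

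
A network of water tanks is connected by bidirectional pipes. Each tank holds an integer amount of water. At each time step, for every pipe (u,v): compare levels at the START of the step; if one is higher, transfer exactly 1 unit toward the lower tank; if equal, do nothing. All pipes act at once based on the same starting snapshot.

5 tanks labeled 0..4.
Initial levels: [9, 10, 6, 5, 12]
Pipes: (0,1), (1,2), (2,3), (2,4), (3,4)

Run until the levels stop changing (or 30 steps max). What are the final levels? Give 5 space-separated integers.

Step 1: flows [1->0,1->2,2->3,4->2,4->3] -> levels [10 8 7 7 10]
Step 2: flows [0->1,1->2,2=3,4->2,4->3] -> levels [9 8 9 8 8]
Step 3: flows [0->1,2->1,2->3,2->4,3=4] -> levels [8 10 6 9 9]
Step 4: flows [1->0,1->2,3->2,4->2,3=4] -> levels [9 8 9 8 8]
  -> period-2 cycle: step 4 state = step 2 state; never stabilizes
  -> state at step 30: (30-2) mod 2 = 0, same as step 2 -> [9 8 9 8 8]

Answer: 9 8 9 8 8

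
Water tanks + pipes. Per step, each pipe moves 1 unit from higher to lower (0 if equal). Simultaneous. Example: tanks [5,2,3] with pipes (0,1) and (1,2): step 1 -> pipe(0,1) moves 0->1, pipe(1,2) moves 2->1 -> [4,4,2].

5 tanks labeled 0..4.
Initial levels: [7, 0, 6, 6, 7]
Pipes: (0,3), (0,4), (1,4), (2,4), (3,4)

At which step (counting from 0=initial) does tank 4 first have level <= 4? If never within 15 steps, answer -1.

Step 1: flows [0->3,0=4,4->1,4->2,4->3] -> levels [6 1 7 8 4]
Tank 4 first reaches <=4 at step 1

Answer: 1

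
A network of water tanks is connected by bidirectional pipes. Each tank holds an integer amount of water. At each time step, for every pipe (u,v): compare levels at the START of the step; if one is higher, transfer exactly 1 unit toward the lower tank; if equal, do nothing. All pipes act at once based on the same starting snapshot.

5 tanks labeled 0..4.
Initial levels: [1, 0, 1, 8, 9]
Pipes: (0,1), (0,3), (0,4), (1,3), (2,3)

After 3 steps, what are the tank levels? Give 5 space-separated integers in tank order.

Answer: 3 3 2 5 6

Derivation:
Step 1: flows [0->1,3->0,4->0,3->1,3->2] -> levels [2 2 2 5 8]
Step 2: flows [0=1,3->0,4->0,3->1,3->2] -> levels [4 3 3 2 7]
Step 3: flows [0->1,0->3,4->0,1->3,2->3] -> levels [3 3 2 5 6]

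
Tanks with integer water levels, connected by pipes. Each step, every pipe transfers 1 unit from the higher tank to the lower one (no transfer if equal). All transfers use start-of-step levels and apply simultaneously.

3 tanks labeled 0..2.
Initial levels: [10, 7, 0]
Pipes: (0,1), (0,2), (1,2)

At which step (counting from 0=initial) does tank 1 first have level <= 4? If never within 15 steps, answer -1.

Answer: -1

Derivation:
Step 1: flows [0->1,0->2,1->2] -> levels [8 7 2]
Step 2: flows [0->1,0->2,1->2] -> levels [6 7 4]
Step 3: flows [1->0,0->2,1->2] -> levels [6 5 6]
Step 4: flows [0->1,0=2,2->1] -> levels [5 7 5]
Step 5: flows [1->0,0=2,1->2] -> levels [6 5 6]
  -> period-2 cycle (repeats step 3); tank 1 never drops to <=4
Tank 1 never reaches <=4 within 15 steps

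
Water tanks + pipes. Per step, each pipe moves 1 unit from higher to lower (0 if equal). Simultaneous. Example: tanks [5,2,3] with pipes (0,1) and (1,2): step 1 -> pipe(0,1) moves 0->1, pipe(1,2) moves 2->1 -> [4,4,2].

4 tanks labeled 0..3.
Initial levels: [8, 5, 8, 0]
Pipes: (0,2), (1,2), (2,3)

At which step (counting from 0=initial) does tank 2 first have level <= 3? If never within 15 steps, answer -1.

Step 1: flows [0=2,2->1,2->3] -> levels [8 6 6 1]
Step 2: flows [0->2,1=2,2->3] -> levels [7 6 6 2]
Step 3: flows [0->2,1=2,2->3] -> levels [6 6 6 3]
Step 4: flows [0=2,1=2,2->3] -> levels [6 6 5 4]
Step 5: flows [0->2,1->2,2->3] -> levels [5 5 6 5]
Step 6: flows [2->0,2->1,2->3] -> levels [6 6 3 6]
Tank 2 first reaches <=3 at step 6

Answer: 6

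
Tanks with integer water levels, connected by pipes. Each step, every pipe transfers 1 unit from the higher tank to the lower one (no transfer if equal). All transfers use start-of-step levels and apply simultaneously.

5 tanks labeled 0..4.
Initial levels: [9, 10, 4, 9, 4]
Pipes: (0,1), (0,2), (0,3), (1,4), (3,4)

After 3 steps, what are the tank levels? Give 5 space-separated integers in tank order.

Step 1: flows [1->0,0->2,0=3,1->4,3->4] -> levels [9 8 5 8 6]
Step 2: flows [0->1,0->2,0->3,1->4,3->4] -> levels [6 8 6 8 8]
Step 3: flows [1->0,0=2,3->0,1=4,3=4] -> levels [8 7 6 7 8]

Answer: 8 7 6 7 8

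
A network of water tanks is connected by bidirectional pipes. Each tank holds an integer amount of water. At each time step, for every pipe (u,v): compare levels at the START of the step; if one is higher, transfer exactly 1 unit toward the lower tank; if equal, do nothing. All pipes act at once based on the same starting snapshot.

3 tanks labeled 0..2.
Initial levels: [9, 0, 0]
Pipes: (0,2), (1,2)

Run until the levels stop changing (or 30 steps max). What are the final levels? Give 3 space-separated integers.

Answer: 3 3 3

Derivation:
Step 1: flows [0->2,1=2] -> levels [8 0 1]
Step 2: flows [0->2,2->1] -> levels [7 1 1]
Step 3: flows [0->2,1=2] -> levels [6 1 2]
Step 4: flows [0->2,2->1] -> levels [5 2 2]
Step 5: flows [0->2,1=2] -> levels [4 2 3]
Step 6: flows [0->2,2->1] -> levels [3 3 3]
Step 7: flows [0=2,1=2] -> levels [3 3 3]
  -> stable (no change)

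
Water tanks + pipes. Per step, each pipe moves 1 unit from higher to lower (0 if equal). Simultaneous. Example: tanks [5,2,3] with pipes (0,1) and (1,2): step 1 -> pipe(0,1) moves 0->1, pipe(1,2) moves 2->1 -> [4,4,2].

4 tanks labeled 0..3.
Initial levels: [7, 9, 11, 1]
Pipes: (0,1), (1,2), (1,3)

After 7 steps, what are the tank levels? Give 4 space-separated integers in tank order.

Answer: 7 8 7 6

Derivation:
Step 1: flows [1->0,2->1,1->3] -> levels [8 8 10 2]
Step 2: flows [0=1,2->1,1->3] -> levels [8 8 9 3]
Step 3: flows [0=1,2->1,1->3] -> levels [8 8 8 4]
Step 4: flows [0=1,1=2,1->3] -> levels [8 7 8 5]
Step 5: flows [0->1,2->1,1->3] -> levels [7 8 7 6]
Step 6: flows [1->0,1->2,1->3] -> levels [8 5 8 7]
Step 7: flows [0->1,2->1,3->1] -> levels [7 8 7 6]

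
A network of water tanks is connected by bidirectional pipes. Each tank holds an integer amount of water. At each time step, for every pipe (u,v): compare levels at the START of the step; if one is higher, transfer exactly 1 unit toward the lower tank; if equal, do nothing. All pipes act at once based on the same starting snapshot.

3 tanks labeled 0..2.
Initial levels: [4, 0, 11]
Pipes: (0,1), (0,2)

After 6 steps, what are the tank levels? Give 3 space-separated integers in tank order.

Answer: 5 5 5

Derivation:
Step 1: flows [0->1,2->0] -> levels [4 1 10]
Step 2: flows [0->1,2->0] -> levels [4 2 9]
Step 3: flows [0->1,2->0] -> levels [4 3 8]
Step 4: flows [0->1,2->0] -> levels [4 4 7]
Step 5: flows [0=1,2->0] -> levels [5 4 6]
Step 6: flows [0->1,2->0] -> levels [5 5 5]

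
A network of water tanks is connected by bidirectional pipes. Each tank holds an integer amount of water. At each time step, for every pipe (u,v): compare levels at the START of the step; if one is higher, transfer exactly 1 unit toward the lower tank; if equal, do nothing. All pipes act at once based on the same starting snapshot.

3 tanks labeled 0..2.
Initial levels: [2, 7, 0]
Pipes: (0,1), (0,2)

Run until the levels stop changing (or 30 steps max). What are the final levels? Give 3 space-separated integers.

Step 1: flows [1->0,0->2] -> levels [2 6 1]
Step 2: flows [1->0,0->2] -> levels [2 5 2]
Step 3: flows [1->0,0=2] -> levels [3 4 2]
Step 4: flows [1->0,0->2] -> levels [3 3 3]
Step 5: flows [0=1,0=2] -> levels [3 3 3]
  -> stable (no change)

Answer: 3 3 3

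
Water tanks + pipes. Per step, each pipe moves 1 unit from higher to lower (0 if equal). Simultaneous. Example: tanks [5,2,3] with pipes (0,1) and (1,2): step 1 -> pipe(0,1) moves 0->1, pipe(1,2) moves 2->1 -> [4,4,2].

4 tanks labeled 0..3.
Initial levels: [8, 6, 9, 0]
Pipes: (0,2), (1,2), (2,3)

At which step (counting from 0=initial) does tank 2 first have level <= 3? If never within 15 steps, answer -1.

Answer: -1

Derivation:
Step 1: flows [2->0,2->1,2->3] -> levels [9 7 6 1]
Step 2: flows [0->2,1->2,2->3] -> levels [8 6 7 2]
Step 3: flows [0->2,2->1,2->3] -> levels [7 7 6 3]
Step 4: flows [0->2,1->2,2->3] -> levels [6 6 7 4]
Step 5: flows [2->0,2->1,2->3] -> levels [7 7 4 5]
Step 6: flows [0->2,1->2,3->2] -> levels [6 6 7 4]
  -> period-2 cycle (repeats step 4); tank 2 never drops to <=3
Tank 2 never reaches <=3 within 15 steps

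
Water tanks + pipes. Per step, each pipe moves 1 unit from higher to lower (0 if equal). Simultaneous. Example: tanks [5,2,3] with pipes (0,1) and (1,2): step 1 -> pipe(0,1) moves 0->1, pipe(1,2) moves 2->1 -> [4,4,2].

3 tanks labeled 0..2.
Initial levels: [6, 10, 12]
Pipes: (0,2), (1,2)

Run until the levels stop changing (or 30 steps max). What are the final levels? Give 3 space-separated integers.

Step 1: flows [2->0,2->1] -> levels [7 11 10]
Step 2: flows [2->0,1->2] -> levels [8 10 10]
Step 3: flows [2->0,1=2] -> levels [9 10 9]
Step 4: flows [0=2,1->2] -> levels [9 9 10]
Step 5: flows [2->0,2->1] -> levels [10 10 8]
Step 6: flows [0->2,1->2] -> levels [9 9 10]
  -> period-2 cycle: step 6 state = step 4 state; never stabilizes
  -> state at step 30: (30-4) mod 2 = 0, same as step 4 -> [9 9 10]

Answer: 9 9 10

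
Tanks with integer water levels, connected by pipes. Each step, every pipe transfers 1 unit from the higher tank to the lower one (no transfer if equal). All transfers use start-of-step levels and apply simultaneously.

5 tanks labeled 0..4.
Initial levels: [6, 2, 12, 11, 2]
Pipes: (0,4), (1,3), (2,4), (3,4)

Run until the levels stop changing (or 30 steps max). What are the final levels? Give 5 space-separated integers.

Answer: 7 6 8 7 5

Derivation:
Step 1: flows [0->4,3->1,2->4,3->4] -> levels [5 3 11 9 5]
Step 2: flows [0=4,3->1,2->4,3->4] -> levels [5 4 10 7 7]
Step 3: flows [4->0,3->1,2->4,3=4] -> levels [6 5 9 6 7]
Step 4: flows [4->0,3->1,2->4,4->3] -> levels [7 6 8 6 6]
Step 5: flows [0->4,1=3,2->4,3=4] -> levels [6 6 7 6 8]
Step 6: flows [4->0,1=3,4->2,4->3] -> levels [7 6 8 7 5]
Step 7: flows [0->4,3->1,2->4,3->4] -> levels [6 7 7 5 8]
Step 8: flows [4->0,1->3,4->2,4->3] -> levels [7 6 8 7 5]
  -> period-2 cycle: step 8 state = step 6 state; never stabilizes
  -> state at step 30: (30-6) mod 2 = 0, same as step 6 -> [7 6 8 7 5]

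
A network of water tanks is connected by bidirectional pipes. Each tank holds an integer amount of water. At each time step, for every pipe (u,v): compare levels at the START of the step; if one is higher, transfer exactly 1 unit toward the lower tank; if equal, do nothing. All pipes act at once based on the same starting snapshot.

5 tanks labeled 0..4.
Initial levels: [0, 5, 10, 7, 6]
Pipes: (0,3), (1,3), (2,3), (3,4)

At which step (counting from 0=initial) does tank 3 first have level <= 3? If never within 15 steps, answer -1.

Step 1: flows [3->0,3->1,2->3,3->4] -> levels [1 6 9 5 7]
Step 2: flows [3->0,1->3,2->3,4->3] -> levels [2 5 8 7 6]
Step 3: flows [3->0,3->1,2->3,3->4] -> levels [3 6 7 5 7]
Step 4: flows [3->0,1->3,2->3,4->3] -> levels [4 5 6 7 6]
Step 5: flows [3->0,3->1,3->2,3->4] -> levels [5 6 7 3 7]
Tank 3 first reaches <=3 at step 5

Answer: 5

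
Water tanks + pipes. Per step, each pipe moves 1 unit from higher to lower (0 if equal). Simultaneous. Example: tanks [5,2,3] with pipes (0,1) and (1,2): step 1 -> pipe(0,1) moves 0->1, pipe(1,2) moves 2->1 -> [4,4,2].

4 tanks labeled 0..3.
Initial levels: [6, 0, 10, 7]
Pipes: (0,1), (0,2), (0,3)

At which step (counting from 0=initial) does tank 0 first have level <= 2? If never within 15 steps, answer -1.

Answer: -1

Derivation:
Step 1: flows [0->1,2->0,3->0] -> levels [7 1 9 6]
Step 2: flows [0->1,2->0,0->3] -> levels [6 2 8 7]
Step 3: flows [0->1,2->0,3->0] -> levels [7 3 7 6]
Step 4: flows [0->1,0=2,0->3] -> levels [5 4 7 7]
Step 5: flows [0->1,2->0,3->0] -> levels [6 5 6 6]
Step 6: flows [0->1,0=2,0=3] -> levels [5 6 6 6]
Step 7: flows [1->0,2->0,3->0] -> levels [8 5 5 5]
Step 8: flows [0->1,0->2,0->3] -> levels [5 6 6 6]
  -> period-2 cycle (repeats step 6); tank 0 never drops to <=2
Tank 0 never reaches <=2 within 15 steps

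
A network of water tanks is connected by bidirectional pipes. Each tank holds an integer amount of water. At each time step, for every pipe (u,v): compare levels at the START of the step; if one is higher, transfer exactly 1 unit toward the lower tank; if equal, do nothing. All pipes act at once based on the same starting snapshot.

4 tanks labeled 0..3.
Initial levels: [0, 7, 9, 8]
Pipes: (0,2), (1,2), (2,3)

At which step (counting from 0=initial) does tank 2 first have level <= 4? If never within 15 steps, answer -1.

Step 1: flows [2->0,2->1,2->3] -> levels [1 8 6 9]
Step 2: flows [2->0,1->2,3->2] -> levels [2 7 7 8]
Step 3: flows [2->0,1=2,3->2] -> levels [3 7 7 7]
Step 4: flows [2->0,1=2,2=3] -> levels [4 7 6 7]
Step 5: flows [2->0,1->2,3->2] -> levels [5 6 7 6]
Step 6: flows [2->0,2->1,2->3] -> levels [6 7 4 7]
Tank 2 first reaches <=4 at step 6

Answer: 6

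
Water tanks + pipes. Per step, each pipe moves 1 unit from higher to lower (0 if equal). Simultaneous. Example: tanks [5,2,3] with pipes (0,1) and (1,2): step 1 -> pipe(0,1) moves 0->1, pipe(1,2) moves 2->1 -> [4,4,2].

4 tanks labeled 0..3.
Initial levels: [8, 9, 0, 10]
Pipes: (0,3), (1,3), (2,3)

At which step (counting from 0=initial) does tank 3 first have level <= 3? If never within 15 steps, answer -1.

Step 1: flows [3->0,3->1,3->2] -> levels [9 10 1 7]
Step 2: flows [0->3,1->3,3->2] -> levels [8 9 2 8]
Step 3: flows [0=3,1->3,3->2] -> levels [8 8 3 8]
Step 4: flows [0=3,1=3,3->2] -> levels [8 8 4 7]
Step 5: flows [0->3,1->3,3->2] -> levels [7 7 5 8]
Step 6: flows [3->0,3->1,3->2] -> levels [8 8 6 5]
Step 7: flows [0->3,1->3,2->3] -> levels [7 7 5 8]
  -> period-2 cycle (repeats step 5); tank 3 never drops to <=3
Tank 3 never reaches <=3 within 15 steps

Answer: -1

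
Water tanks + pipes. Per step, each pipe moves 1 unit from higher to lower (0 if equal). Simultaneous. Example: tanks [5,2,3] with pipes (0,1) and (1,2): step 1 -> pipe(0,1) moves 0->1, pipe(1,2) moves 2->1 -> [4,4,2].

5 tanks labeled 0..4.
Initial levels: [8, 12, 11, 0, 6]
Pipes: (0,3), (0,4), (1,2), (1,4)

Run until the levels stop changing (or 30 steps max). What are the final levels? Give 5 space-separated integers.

Step 1: flows [0->3,0->4,1->2,1->4] -> levels [6 10 12 1 8]
Step 2: flows [0->3,4->0,2->1,1->4] -> levels [6 10 11 2 8]
Step 3: flows [0->3,4->0,2->1,1->4] -> levels [6 10 10 3 8]
Step 4: flows [0->3,4->0,1=2,1->4] -> levels [6 9 10 4 8]
Step 5: flows [0->3,4->0,2->1,1->4] -> levels [6 9 9 5 8]
Step 6: flows [0->3,4->0,1=2,1->4] -> levels [6 8 9 6 8]
Step 7: flows [0=3,4->0,2->1,1=4] -> levels [7 9 8 6 7]
Step 8: flows [0->3,0=4,1->2,1->4] -> levels [6 7 9 7 8]
Step 9: flows [3->0,4->0,2->1,4->1] -> levels [8 9 8 6 6]
Step 10: flows [0->3,0->4,1->2,1->4] -> levels [6 7 9 7 8]
  -> period-2 cycle: step 10 state = step 8 state; never stabilizes
  -> state at step 30: (30-8) mod 2 = 0, same as step 8 -> [6 7 9 7 8]

Answer: 6 7 9 7 8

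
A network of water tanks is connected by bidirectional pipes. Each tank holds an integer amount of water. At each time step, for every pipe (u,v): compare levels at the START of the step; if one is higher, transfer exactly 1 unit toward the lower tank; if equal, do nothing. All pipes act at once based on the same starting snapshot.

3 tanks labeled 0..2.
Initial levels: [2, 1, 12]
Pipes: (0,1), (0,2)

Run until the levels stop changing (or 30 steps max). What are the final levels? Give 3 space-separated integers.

Answer: 5 5 5

Derivation:
Step 1: flows [0->1,2->0] -> levels [2 2 11]
Step 2: flows [0=1,2->0] -> levels [3 2 10]
Step 3: flows [0->1,2->0] -> levels [3 3 9]
Step 4: flows [0=1,2->0] -> levels [4 3 8]
Step 5: flows [0->1,2->0] -> levels [4 4 7]
Step 6: flows [0=1,2->0] -> levels [5 4 6]
Step 7: flows [0->1,2->0] -> levels [5 5 5]
Step 8: flows [0=1,0=2] -> levels [5 5 5]
  -> stable (no change)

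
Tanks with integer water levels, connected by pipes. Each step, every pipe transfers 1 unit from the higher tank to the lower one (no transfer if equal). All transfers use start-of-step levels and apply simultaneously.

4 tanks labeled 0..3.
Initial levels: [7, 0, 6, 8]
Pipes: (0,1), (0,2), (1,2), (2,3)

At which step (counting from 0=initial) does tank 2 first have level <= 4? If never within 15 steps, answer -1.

Answer: 5

Derivation:
Step 1: flows [0->1,0->2,2->1,3->2] -> levels [5 2 7 7]
Step 2: flows [0->1,2->0,2->1,2=3] -> levels [5 4 5 7]
Step 3: flows [0->1,0=2,2->1,3->2] -> levels [4 6 5 6]
Step 4: flows [1->0,2->0,1->2,3->2] -> levels [6 4 6 5]
Step 5: flows [0->1,0=2,2->1,2->3] -> levels [5 6 4 6]
Tank 2 first reaches <=4 at step 5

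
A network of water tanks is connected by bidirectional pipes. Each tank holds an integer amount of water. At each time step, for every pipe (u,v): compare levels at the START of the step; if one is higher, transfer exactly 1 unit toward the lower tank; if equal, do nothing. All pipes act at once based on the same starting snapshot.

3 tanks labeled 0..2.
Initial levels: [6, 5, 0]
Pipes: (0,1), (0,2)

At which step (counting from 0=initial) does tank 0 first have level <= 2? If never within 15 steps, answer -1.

Answer: -1

Derivation:
Step 1: flows [0->1,0->2] -> levels [4 6 1]
Step 2: flows [1->0,0->2] -> levels [4 5 2]
Step 3: flows [1->0,0->2] -> levels [4 4 3]
Step 4: flows [0=1,0->2] -> levels [3 4 4]
Step 5: flows [1->0,2->0] -> levels [5 3 3]
Step 6: flows [0->1,0->2] -> levels [3 4 4]
  -> period-2 cycle (repeats step 4); tank 0 never drops to <=2
Tank 0 never reaches <=2 within 15 steps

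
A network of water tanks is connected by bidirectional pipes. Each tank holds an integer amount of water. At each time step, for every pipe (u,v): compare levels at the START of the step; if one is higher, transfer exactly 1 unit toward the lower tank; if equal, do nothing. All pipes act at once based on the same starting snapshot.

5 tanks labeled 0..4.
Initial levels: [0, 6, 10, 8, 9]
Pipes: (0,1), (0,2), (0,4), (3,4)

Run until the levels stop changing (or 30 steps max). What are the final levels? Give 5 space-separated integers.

Answer: 5 7 7 6 8

Derivation:
Step 1: flows [1->0,2->0,4->0,4->3] -> levels [3 5 9 9 7]
Step 2: flows [1->0,2->0,4->0,3->4] -> levels [6 4 8 8 7]
Step 3: flows [0->1,2->0,4->0,3->4] -> levels [7 5 7 7 7]
Step 4: flows [0->1,0=2,0=4,3=4] -> levels [6 6 7 7 7]
Step 5: flows [0=1,2->0,4->0,3=4] -> levels [8 6 6 7 6]
Step 6: flows [0->1,0->2,0->4,3->4] -> levels [5 7 7 6 8]
Step 7: flows [1->0,2->0,4->0,4->3] -> levels [8 6 6 7 6]
  -> period-2 cycle: step 7 state = step 5 state; never stabilizes
  -> state at step 30: (30-5) mod 2 = 1, same as step 6 -> [5 7 7 6 8]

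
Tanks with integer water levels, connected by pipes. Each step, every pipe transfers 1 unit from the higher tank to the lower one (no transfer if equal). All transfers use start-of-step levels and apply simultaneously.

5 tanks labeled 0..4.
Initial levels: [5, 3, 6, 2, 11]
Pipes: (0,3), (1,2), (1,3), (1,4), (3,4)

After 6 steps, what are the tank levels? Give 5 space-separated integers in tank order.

Answer: 5 7 5 4 6

Derivation:
Step 1: flows [0->3,2->1,1->3,4->1,4->3] -> levels [4 4 5 5 9]
Step 2: flows [3->0,2->1,3->1,4->1,4->3] -> levels [5 7 4 4 7]
Step 3: flows [0->3,1->2,1->3,1=4,4->3] -> levels [4 5 5 7 6]
Step 4: flows [3->0,1=2,3->1,4->1,3->4] -> levels [5 7 5 4 6]
Step 5: flows [0->3,1->2,1->3,1->4,4->3] -> levels [4 4 6 7 6]
Step 6: flows [3->0,2->1,3->1,4->1,3->4] -> levels [5 7 5 4 6]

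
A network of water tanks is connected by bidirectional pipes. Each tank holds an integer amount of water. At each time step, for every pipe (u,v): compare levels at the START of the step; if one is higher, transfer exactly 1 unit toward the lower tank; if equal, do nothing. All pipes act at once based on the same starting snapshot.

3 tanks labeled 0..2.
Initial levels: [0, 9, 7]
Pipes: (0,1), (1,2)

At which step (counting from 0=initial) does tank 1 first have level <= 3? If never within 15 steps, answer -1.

Answer: -1

Derivation:
Step 1: flows [1->0,1->2] -> levels [1 7 8]
Step 2: flows [1->0,2->1] -> levels [2 7 7]
Step 3: flows [1->0,1=2] -> levels [3 6 7]
Step 4: flows [1->0,2->1] -> levels [4 6 6]
Step 5: flows [1->0,1=2] -> levels [5 5 6]
Step 6: flows [0=1,2->1] -> levels [5 6 5]
Step 7: flows [1->0,1->2] -> levels [6 4 6]
Step 8: flows [0->1,2->1] -> levels [5 6 5]
  -> period-2 cycle (repeats step 6); tank 1 never drops to <=3
Tank 1 never reaches <=3 within 15 steps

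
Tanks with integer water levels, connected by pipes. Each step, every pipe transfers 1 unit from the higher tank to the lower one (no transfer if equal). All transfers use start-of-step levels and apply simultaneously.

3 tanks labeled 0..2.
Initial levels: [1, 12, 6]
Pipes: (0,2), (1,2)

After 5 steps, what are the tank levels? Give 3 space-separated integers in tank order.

Answer: 6 7 6

Derivation:
Step 1: flows [2->0,1->2] -> levels [2 11 6]
Step 2: flows [2->0,1->2] -> levels [3 10 6]
Step 3: flows [2->0,1->2] -> levels [4 9 6]
Step 4: flows [2->0,1->2] -> levels [5 8 6]
Step 5: flows [2->0,1->2] -> levels [6 7 6]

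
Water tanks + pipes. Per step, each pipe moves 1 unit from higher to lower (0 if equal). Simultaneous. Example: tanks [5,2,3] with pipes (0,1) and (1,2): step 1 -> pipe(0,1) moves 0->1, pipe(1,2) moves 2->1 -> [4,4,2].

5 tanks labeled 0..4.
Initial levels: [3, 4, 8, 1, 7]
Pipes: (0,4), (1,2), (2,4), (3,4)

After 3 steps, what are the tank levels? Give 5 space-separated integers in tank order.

Answer: 4 5 5 4 5

Derivation:
Step 1: flows [4->0,2->1,2->4,4->3] -> levels [4 5 6 2 6]
Step 2: flows [4->0,2->1,2=4,4->3] -> levels [5 6 5 3 4]
Step 3: flows [0->4,1->2,2->4,4->3] -> levels [4 5 5 4 5]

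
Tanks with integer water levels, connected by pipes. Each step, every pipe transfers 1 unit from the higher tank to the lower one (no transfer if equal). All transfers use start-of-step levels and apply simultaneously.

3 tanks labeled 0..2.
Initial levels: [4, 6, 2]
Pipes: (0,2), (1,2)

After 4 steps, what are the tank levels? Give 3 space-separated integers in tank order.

Step 1: flows [0->2,1->2] -> levels [3 5 4]
Step 2: flows [2->0,1->2] -> levels [4 4 4]
Step 3: flows [0=2,1=2] -> levels [4 4 4]
  -> stable; steps 4..4 unchanged -> [4 4 4]

Answer: 4 4 4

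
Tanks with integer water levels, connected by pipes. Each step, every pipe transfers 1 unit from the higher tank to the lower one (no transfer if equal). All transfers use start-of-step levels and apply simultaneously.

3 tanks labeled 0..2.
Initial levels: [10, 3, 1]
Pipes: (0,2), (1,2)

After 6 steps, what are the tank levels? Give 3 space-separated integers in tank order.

Step 1: flows [0->2,1->2] -> levels [9 2 3]
Step 2: flows [0->2,2->1] -> levels [8 3 3]
Step 3: flows [0->2,1=2] -> levels [7 3 4]
Step 4: flows [0->2,2->1] -> levels [6 4 4]
Step 5: flows [0->2,1=2] -> levels [5 4 5]
Step 6: flows [0=2,2->1] -> levels [5 5 4]

Answer: 5 5 4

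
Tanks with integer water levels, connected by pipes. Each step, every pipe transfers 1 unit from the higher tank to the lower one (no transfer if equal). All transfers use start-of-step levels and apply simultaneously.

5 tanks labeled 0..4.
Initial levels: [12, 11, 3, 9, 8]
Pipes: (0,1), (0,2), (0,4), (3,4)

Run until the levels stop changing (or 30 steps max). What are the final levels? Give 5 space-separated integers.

Step 1: flows [0->1,0->2,0->4,3->4] -> levels [9 12 4 8 10]
Step 2: flows [1->0,0->2,4->0,4->3] -> levels [10 11 5 9 8]
Step 3: flows [1->0,0->2,0->4,3->4] -> levels [9 10 6 8 10]
Step 4: flows [1->0,0->2,4->0,4->3] -> levels [10 9 7 9 8]
Step 5: flows [0->1,0->2,0->4,3->4] -> levels [7 10 8 8 10]
Step 6: flows [1->0,2->0,4->0,4->3] -> levels [10 9 7 9 8]
  -> period-2 cycle: step 6 state = step 4 state; never stabilizes
  -> state at step 30: (30-4) mod 2 = 0, same as step 4 -> [10 9 7 9 8]

Answer: 10 9 7 9 8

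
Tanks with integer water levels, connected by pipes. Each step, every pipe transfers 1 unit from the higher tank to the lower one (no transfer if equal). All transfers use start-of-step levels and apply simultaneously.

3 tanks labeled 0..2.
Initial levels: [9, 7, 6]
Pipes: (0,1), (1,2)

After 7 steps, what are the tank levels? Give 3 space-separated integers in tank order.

Step 1: flows [0->1,1->2] -> levels [8 7 7]
Step 2: flows [0->1,1=2] -> levels [7 8 7]
Step 3: flows [1->0,1->2] -> levels [8 6 8]
Step 4: flows [0->1,2->1] -> levels [7 8 7]
  -> period-2 cycle: step 4 state = step 2 state
  -> state at step 7: (7-2) mod 2 = 1, same as step 3 -> [8 6 8]

Answer: 8 6 8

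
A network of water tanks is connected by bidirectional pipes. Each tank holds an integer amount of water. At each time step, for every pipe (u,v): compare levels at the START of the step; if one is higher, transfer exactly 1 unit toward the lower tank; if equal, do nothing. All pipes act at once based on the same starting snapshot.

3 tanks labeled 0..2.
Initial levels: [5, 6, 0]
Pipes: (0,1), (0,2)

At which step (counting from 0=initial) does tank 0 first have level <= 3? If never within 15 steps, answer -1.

Answer: 4

Derivation:
Step 1: flows [1->0,0->2] -> levels [5 5 1]
Step 2: flows [0=1,0->2] -> levels [4 5 2]
Step 3: flows [1->0,0->2] -> levels [4 4 3]
Step 4: flows [0=1,0->2] -> levels [3 4 4]
Tank 0 first reaches <=3 at step 4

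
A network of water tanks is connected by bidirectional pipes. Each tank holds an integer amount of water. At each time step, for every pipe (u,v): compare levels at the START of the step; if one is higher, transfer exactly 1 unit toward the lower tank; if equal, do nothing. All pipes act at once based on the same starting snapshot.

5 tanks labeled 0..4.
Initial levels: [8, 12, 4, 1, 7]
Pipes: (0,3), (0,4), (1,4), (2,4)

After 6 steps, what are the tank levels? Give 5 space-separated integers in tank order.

Step 1: flows [0->3,0->4,1->4,4->2] -> levels [6 11 5 2 8]
Step 2: flows [0->3,4->0,1->4,4->2] -> levels [6 10 6 3 7]
Step 3: flows [0->3,4->0,1->4,4->2] -> levels [6 9 7 4 6]
Step 4: flows [0->3,0=4,1->4,2->4] -> levels [5 8 6 5 8]
Step 5: flows [0=3,4->0,1=4,4->2] -> levels [6 8 7 5 6]
Step 6: flows [0->3,0=4,1->4,2->4] -> levels [5 7 6 6 8]

Answer: 5 7 6 6 8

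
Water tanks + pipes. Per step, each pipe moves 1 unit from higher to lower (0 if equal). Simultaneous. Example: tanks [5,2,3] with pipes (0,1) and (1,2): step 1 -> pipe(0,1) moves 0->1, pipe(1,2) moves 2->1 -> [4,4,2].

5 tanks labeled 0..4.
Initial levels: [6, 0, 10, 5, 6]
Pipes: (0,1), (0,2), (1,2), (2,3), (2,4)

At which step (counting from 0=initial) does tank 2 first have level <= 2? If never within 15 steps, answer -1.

Answer: -1

Derivation:
Step 1: flows [0->1,2->0,2->1,2->3,2->4] -> levels [6 2 6 6 7]
Step 2: flows [0->1,0=2,2->1,2=3,4->2] -> levels [5 4 6 6 6]
Step 3: flows [0->1,2->0,2->1,2=3,2=4] -> levels [5 6 4 6 6]
Step 4: flows [1->0,0->2,1->2,3->2,4->2] -> levels [5 4 8 5 5]
Step 5: flows [0->1,2->0,2->1,2->3,2->4] -> levels [5 6 4 6 6]
  -> period-2 cycle (repeats step 3); tank 2 never drops to <=2
Tank 2 never reaches <=2 within 15 steps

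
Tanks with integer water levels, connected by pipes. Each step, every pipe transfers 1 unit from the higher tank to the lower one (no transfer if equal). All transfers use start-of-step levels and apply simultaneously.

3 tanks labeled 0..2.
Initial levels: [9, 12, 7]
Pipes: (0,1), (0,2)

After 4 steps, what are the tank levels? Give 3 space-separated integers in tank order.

Answer: 8 10 10

Derivation:
Step 1: flows [1->0,0->2] -> levels [9 11 8]
Step 2: flows [1->0,0->2] -> levels [9 10 9]
Step 3: flows [1->0,0=2] -> levels [10 9 9]
Step 4: flows [0->1,0->2] -> levels [8 10 10]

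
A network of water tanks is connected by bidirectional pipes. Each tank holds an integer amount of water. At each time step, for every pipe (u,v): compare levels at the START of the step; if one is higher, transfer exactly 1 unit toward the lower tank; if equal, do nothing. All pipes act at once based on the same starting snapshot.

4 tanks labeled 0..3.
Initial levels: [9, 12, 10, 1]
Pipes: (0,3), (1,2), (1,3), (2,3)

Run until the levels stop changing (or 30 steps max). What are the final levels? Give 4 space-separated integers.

Answer: 8 9 9 6

Derivation:
Step 1: flows [0->3,1->2,1->3,2->3] -> levels [8 10 10 4]
Step 2: flows [0->3,1=2,1->3,2->3] -> levels [7 9 9 7]
Step 3: flows [0=3,1=2,1->3,2->3] -> levels [7 8 8 9]
Step 4: flows [3->0,1=2,3->1,3->2] -> levels [8 9 9 6]
Step 5: flows [0->3,1=2,1->3,2->3] -> levels [7 8 8 9]
  -> period-2 cycle: step 5 state = step 3 state; never stabilizes
  -> state at step 30: (30-3) mod 2 = 1, same as step 4 -> [8 9 9 6]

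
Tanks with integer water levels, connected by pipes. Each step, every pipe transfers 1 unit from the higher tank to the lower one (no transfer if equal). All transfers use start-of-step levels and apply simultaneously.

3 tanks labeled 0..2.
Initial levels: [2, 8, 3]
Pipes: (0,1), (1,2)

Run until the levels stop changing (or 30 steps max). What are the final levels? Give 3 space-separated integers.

Answer: 5 3 5

Derivation:
Step 1: flows [1->0,1->2] -> levels [3 6 4]
Step 2: flows [1->0,1->2] -> levels [4 4 5]
Step 3: flows [0=1,2->1] -> levels [4 5 4]
Step 4: flows [1->0,1->2] -> levels [5 3 5]
Step 5: flows [0->1,2->1] -> levels [4 5 4]
  -> period-2 cycle: step 5 state = step 3 state; never stabilizes
  -> state at step 30: (30-3) mod 2 = 1, same as step 4 -> [5 3 5]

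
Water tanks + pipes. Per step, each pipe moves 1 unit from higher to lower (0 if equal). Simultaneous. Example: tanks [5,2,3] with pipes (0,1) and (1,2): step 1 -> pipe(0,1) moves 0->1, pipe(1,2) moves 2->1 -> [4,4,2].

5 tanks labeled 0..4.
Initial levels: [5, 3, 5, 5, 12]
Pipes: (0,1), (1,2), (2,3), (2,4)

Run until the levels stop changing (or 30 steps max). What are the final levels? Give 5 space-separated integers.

Step 1: flows [0->1,2->1,2=3,4->2] -> levels [4 5 5 5 11]
Step 2: flows [1->0,1=2,2=3,4->2] -> levels [5 4 6 5 10]
Step 3: flows [0->1,2->1,2->3,4->2] -> levels [4 6 5 6 9]
Step 4: flows [1->0,1->2,3->2,4->2] -> levels [5 4 8 5 8]
Step 5: flows [0->1,2->1,2->3,2=4] -> levels [4 6 6 6 8]
Step 6: flows [1->0,1=2,2=3,4->2] -> levels [5 5 7 6 7]
Step 7: flows [0=1,2->1,2->3,2=4] -> levels [5 6 5 7 7]
Step 8: flows [1->0,1->2,3->2,4->2] -> levels [6 4 8 6 6]
Step 9: flows [0->1,2->1,2->3,2->4] -> levels [5 6 5 7 7]
  -> period-2 cycle: step 9 state = step 7 state; never stabilizes
  -> state at step 30: (30-7) mod 2 = 1, same as step 8 -> [6 4 8 6 6]

Answer: 6 4 8 6 6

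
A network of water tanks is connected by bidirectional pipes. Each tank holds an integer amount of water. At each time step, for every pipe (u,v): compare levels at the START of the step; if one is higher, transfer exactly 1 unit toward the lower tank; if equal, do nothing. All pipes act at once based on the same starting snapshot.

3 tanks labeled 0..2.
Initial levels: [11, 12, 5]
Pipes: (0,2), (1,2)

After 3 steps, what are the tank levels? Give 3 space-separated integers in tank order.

Step 1: flows [0->2,1->2] -> levels [10 11 7]
Step 2: flows [0->2,1->2] -> levels [9 10 9]
Step 3: flows [0=2,1->2] -> levels [9 9 10]

Answer: 9 9 10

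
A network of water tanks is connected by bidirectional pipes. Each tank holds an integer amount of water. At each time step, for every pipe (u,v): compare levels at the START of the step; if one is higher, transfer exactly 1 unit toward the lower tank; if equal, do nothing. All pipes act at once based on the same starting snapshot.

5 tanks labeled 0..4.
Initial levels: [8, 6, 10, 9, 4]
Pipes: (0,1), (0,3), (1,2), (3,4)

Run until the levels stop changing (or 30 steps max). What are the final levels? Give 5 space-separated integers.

Answer: 6 9 8 8 6

Derivation:
Step 1: flows [0->1,3->0,2->1,3->4] -> levels [8 8 9 7 5]
Step 2: flows [0=1,0->3,2->1,3->4] -> levels [7 9 8 7 6]
Step 3: flows [1->0,0=3,1->2,3->4] -> levels [8 7 9 6 7]
Step 4: flows [0->1,0->3,2->1,4->3] -> levels [6 9 8 8 6]
Step 5: flows [1->0,3->0,1->2,3->4] -> levels [8 7 9 6 7]
  -> period-2 cycle: step 5 state = step 3 state; never stabilizes
  -> state at step 30: (30-3) mod 2 = 1, same as step 4 -> [6 9 8 8 6]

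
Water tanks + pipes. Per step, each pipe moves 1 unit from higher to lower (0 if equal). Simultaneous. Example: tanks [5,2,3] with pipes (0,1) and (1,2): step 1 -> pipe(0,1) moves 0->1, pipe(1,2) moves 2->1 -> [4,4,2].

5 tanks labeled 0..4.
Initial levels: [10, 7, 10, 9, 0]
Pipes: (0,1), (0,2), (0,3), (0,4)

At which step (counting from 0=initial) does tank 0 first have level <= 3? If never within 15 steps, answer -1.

Answer: -1

Derivation:
Step 1: flows [0->1,0=2,0->3,0->4] -> levels [7 8 10 10 1]
Step 2: flows [1->0,2->0,3->0,0->4] -> levels [9 7 9 9 2]
Step 3: flows [0->1,0=2,0=3,0->4] -> levels [7 8 9 9 3]
Step 4: flows [1->0,2->0,3->0,0->4] -> levels [9 7 8 8 4]
Step 5: flows [0->1,0->2,0->3,0->4] -> levels [5 8 9 9 5]
Step 6: flows [1->0,2->0,3->0,0=4] -> levels [8 7 8 8 5]
Step 7: flows [0->1,0=2,0=3,0->4] -> levels [6 8 8 8 6]
Step 8: flows [1->0,2->0,3->0,0=4] -> levels [9 7 7 7 6]
Step 9: flows [0->1,0->2,0->3,0->4] -> levels [5 8 8 8 7]
Step 10: flows [1->0,2->0,3->0,4->0] -> levels [9 7 7 7 6]
  -> period-2 cycle (repeats step 8); tank 0 never drops to <=3
Tank 0 never reaches <=3 within 15 steps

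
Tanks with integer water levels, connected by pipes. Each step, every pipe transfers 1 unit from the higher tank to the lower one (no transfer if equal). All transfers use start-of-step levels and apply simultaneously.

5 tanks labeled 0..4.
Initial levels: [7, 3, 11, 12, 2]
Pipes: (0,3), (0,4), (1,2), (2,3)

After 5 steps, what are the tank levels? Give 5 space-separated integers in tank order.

Answer: 7 7 8 6 7

Derivation:
Step 1: flows [3->0,0->4,2->1,3->2] -> levels [7 4 11 10 3]
Step 2: flows [3->0,0->4,2->1,2->3] -> levels [7 5 9 10 4]
Step 3: flows [3->0,0->4,2->1,3->2] -> levels [7 6 9 8 5]
Step 4: flows [3->0,0->4,2->1,2->3] -> levels [7 7 7 8 6]
Step 5: flows [3->0,0->4,1=2,3->2] -> levels [7 7 8 6 7]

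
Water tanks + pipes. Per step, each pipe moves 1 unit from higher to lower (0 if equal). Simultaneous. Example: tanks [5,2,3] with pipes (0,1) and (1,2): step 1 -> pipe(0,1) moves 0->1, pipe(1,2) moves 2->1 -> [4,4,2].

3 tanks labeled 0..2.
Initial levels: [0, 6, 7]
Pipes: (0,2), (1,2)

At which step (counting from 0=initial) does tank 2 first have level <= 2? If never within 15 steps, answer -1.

Step 1: flows [2->0,2->1] -> levels [1 7 5]
Step 2: flows [2->0,1->2] -> levels [2 6 5]
Step 3: flows [2->0,1->2] -> levels [3 5 5]
Step 4: flows [2->0,1=2] -> levels [4 5 4]
Step 5: flows [0=2,1->2] -> levels [4 4 5]
Step 6: flows [2->0,2->1] -> levels [5 5 3]
Step 7: flows [0->2,1->2] -> levels [4 4 5]
  -> period-2 cycle (repeats step 5); tank 2 never drops to <=2
Tank 2 never reaches <=2 within 15 steps

Answer: -1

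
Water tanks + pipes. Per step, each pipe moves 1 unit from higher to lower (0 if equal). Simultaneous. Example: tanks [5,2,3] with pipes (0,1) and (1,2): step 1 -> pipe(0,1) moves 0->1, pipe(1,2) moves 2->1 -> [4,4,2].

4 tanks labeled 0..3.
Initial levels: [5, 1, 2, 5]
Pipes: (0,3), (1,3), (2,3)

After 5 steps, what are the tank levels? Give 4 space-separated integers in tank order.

Answer: 3 3 3 4

Derivation:
Step 1: flows [0=3,3->1,3->2] -> levels [5 2 3 3]
Step 2: flows [0->3,3->1,2=3] -> levels [4 3 3 3]
Step 3: flows [0->3,1=3,2=3] -> levels [3 3 3 4]
Step 4: flows [3->0,3->1,3->2] -> levels [4 4 4 1]
Step 5: flows [0->3,1->3,2->3] -> levels [3 3 3 4]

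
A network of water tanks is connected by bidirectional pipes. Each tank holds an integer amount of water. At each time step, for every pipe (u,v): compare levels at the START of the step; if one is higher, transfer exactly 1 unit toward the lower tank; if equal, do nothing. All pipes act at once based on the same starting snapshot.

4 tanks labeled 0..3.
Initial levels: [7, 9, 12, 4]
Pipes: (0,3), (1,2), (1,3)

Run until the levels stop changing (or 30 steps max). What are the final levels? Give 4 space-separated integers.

Step 1: flows [0->3,2->1,1->3] -> levels [6 9 11 6]
Step 2: flows [0=3,2->1,1->3] -> levels [6 9 10 7]
Step 3: flows [3->0,2->1,1->3] -> levels [7 9 9 7]
Step 4: flows [0=3,1=2,1->3] -> levels [7 8 9 8]
Step 5: flows [3->0,2->1,1=3] -> levels [8 9 8 7]
Step 6: flows [0->3,1->2,1->3] -> levels [7 7 9 9]
Step 7: flows [3->0,2->1,3->1] -> levels [8 9 8 7]
  -> period-2 cycle: step 7 state = step 5 state; never stabilizes
  -> state at step 30: (30-5) mod 2 = 1, same as step 6 -> [7 7 9 9]

Answer: 7 7 9 9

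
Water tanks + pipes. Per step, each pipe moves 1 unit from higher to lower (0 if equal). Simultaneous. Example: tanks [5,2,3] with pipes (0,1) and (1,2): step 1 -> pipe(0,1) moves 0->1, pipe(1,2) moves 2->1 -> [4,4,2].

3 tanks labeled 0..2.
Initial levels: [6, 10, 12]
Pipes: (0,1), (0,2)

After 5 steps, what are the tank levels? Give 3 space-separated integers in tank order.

Answer: 8 10 10

Derivation:
Step 1: flows [1->0,2->0] -> levels [8 9 11]
Step 2: flows [1->0,2->0] -> levels [10 8 10]
Step 3: flows [0->1,0=2] -> levels [9 9 10]
Step 4: flows [0=1,2->0] -> levels [10 9 9]
Step 5: flows [0->1,0->2] -> levels [8 10 10]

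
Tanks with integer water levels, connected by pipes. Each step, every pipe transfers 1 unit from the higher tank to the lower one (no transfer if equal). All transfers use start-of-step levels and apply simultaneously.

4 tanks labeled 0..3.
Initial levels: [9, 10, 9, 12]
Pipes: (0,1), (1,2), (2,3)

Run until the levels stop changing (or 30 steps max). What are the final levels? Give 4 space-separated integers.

Answer: 9 11 9 11

Derivation:
Step 1: flows [1->0,1->2,3->2] -> levels [10 8 11 11]
Step 2: flows [0->1,2->1,2=3] -> levels [9 10 10 11]
Step 3: flows [1->0,1=2,3->2] -> levels [10 9 11 10]
Step 4: flows [0->1,2->1,2->3] -> levels [9 11 9 11]
Step 5: flows [1->0,1->2,3->2] -> levels [10 9 11 10]
  -> period-2 cycle: step 5 state = step 3 state; never stabilizes
  -> state at step 30: (30-3) mod 2 = 1, same as step 4 -> [9 11 9 11]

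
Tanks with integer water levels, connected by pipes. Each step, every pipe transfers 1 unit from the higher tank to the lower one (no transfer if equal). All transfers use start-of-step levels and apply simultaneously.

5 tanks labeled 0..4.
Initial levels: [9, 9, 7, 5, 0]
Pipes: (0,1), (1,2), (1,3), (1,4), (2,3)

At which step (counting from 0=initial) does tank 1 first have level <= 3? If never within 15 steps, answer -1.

Step 1: flows [0=1,1->2,1->3,1->4,2->3] -> levels [9 6 7 7 1]
Step 2: flows [0->1,2->1,3->1,1->4,2=3] -> levels [8 8 6 6 2]
Step 3: flows [0=1,1->2,1->3,1->4,2=3] -> levels [8 5 7 7 3]
Step 4: flows [0->1,2->1,3->1,1->4,2=3] -> levels [7 7 6 6 4]
Step 5: flows [0=1,1->2,1->3,1->4,2=3] -> levels [7 4 7 7 5]
Step 6: flows [0->1,2->1,3->1,4->1,2=3] -> levels [6 8 6 6 4]
Step 7: flows [1->0,1->2,1->3,1->4,2=3] -> levels [7 4 7 7 5]
  -> period-2 cycle (repeats step 5); tank 1 never drops to <=3
Tank 1 never reaches <=3 within 15 steps

Answer: -1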